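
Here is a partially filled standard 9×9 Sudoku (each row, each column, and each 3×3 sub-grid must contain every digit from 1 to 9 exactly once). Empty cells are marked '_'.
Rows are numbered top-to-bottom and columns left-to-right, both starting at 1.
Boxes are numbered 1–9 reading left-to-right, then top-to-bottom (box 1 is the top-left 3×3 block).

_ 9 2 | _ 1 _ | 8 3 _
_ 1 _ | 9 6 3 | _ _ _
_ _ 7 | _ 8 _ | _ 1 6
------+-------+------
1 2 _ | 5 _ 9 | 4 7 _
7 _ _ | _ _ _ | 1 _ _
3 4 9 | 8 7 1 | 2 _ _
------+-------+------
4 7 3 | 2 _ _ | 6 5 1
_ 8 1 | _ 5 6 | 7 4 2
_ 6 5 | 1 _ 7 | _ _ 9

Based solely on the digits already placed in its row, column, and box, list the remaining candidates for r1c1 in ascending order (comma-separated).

Row 1 already contains {1, 2, 3, 8, 9}.
Column 1 already contains {1, 3, 4, 7}.
Its 3×3 block (box 1) already contains {1, 2, 7, 9}.
Removing those from 1–9 leaves {5, 6} as the candidates for r1c1.

5,6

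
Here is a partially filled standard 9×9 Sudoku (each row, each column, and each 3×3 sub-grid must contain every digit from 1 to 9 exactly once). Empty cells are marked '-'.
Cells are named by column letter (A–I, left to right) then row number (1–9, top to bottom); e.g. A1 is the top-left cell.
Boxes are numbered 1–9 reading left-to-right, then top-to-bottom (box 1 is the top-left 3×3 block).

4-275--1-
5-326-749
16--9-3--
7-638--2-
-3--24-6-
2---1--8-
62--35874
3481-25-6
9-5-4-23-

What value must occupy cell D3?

Cell D3 itself could take any of {4, 8} by direct elimination.
Consider where 4 can go in box 2.
F1 is out (row 1 already has a 4).
F2 is out (row 2 already has a 4).
F3 is out (column F already has a 4).
So the only cell in box 2 that can hold 4 is D3.
Therefore D3 = 4.

4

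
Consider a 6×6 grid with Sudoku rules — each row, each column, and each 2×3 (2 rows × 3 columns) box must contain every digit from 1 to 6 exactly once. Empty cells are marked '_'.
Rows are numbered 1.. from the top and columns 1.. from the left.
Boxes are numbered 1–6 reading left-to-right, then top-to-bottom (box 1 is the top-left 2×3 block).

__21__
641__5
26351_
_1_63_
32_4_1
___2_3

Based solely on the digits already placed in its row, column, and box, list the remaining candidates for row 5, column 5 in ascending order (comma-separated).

5,6

Row 5 already contains {1, 2, 3, 4}.
Column 5 already contains {1, 3}.
Its 2×3 block (box 6) already contains {1, 2, 3, 4}.
Removing those from 1–6 leaves {5, 6} as the candidates for row 5, column 5.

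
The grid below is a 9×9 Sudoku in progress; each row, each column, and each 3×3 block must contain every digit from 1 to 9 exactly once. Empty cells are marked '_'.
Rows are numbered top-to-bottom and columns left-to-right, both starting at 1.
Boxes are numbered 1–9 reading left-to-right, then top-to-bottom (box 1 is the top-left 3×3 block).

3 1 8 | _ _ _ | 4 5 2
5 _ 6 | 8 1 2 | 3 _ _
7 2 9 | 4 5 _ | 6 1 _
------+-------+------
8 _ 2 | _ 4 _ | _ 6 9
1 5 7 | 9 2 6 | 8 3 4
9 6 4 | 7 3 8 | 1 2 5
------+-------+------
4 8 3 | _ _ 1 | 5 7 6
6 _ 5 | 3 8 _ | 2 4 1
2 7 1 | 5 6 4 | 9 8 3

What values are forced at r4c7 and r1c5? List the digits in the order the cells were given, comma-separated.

7,7

For r4c7:
  Row 4 already contains {2, 4, 6, 8, 9}.
  Column 7 already contains {1, 2, 3, 4, 5, 6, 8, 9}.
  Its 3×3 block (box 6) already contains {1, 2, 3, 4, 5, 6, 8, 9}.
  The only value from 1–9 not eliminated is 7, so r4c7 = 7.
For r1c5:
  Consider where 7 can go in column 5.
  r7c5 is out (row 7 already has a 7).
  So the only cell in column 5 that can hold 7 is r1c5.
  So r1c5 = 7.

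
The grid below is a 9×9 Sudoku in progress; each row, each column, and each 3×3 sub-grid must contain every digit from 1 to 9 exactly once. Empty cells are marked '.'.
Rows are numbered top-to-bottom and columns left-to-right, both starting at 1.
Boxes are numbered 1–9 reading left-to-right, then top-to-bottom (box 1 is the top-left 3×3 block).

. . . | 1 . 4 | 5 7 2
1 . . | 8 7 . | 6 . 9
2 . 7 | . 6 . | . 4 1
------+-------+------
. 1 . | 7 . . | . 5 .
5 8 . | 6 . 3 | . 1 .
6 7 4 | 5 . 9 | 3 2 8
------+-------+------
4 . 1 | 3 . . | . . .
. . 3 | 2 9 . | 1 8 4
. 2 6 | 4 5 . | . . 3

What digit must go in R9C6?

1

Cell R9C6 itself could take any of {1, 7, 8} by direct elimination.
Consider where 1 can go in box 8.
R7C5 is out (row 7 already has a 1).
R7C6 is out (row 7 already has a 1).
R8C6 is out (row 8 already has a 1).
So the only cell in box 8 that can hold 1 is R9C6.
Therefore R9C6 = 1.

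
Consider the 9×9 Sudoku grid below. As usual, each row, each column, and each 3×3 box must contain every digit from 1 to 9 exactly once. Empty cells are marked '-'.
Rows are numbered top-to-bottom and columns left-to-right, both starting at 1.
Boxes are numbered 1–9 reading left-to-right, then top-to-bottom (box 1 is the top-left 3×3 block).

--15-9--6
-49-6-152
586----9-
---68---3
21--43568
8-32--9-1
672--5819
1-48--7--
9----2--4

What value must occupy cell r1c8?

Cell r1c8 itself could take any of {3, 4, 7, 8} by direct elimination.
Consider where 8 can go in column 8.
r4c8 is out (row 4 already has a 8).
r6c8 is out (row 6 already has a 8).
r8c8 is out (row 8 already has a 8).
r9c8 is out (box 9 already has a 8).
So the only cell in column 8 that can hold 8 is r1c8.
Therefore r1c8 = 8.

8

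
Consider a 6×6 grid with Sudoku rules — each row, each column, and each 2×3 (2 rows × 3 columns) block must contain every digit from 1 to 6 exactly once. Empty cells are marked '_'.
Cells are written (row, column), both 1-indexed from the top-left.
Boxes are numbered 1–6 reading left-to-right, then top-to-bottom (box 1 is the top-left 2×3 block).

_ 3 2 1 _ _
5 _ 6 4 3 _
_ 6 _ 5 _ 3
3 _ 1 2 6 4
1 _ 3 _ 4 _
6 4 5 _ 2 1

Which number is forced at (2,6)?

2

Row 2 already contains {3, 4, 5, 6}.
Column 6 already contains {1, 3, 4}.
Its 2×3 block (box 2) already contains {1, 3, 4}.
The only value from 1–6 not eliminated is 2, so (2,6) = 2.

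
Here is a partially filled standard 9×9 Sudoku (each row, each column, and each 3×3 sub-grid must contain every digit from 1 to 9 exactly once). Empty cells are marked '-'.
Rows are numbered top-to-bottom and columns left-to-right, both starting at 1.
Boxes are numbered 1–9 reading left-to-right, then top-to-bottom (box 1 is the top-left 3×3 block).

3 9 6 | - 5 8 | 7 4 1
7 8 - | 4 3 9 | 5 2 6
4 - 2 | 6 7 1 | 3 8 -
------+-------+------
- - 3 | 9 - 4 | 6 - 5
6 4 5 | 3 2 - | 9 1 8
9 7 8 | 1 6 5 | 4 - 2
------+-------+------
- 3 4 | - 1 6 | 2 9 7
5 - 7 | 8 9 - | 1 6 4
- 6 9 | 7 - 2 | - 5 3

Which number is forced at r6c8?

3

Row 6 already contains {1, 2, 4, 5, 6, 7, 8, 9}.
Column 8 already contains {1, 2, 4, 5, 6, 8, 9}.
Its 3×3 block (box 6) already contains {1, 2, 4, 5, 6, 8, 9}.
The only value from 1–9 not eliminated is 3, so r6c8 = 3.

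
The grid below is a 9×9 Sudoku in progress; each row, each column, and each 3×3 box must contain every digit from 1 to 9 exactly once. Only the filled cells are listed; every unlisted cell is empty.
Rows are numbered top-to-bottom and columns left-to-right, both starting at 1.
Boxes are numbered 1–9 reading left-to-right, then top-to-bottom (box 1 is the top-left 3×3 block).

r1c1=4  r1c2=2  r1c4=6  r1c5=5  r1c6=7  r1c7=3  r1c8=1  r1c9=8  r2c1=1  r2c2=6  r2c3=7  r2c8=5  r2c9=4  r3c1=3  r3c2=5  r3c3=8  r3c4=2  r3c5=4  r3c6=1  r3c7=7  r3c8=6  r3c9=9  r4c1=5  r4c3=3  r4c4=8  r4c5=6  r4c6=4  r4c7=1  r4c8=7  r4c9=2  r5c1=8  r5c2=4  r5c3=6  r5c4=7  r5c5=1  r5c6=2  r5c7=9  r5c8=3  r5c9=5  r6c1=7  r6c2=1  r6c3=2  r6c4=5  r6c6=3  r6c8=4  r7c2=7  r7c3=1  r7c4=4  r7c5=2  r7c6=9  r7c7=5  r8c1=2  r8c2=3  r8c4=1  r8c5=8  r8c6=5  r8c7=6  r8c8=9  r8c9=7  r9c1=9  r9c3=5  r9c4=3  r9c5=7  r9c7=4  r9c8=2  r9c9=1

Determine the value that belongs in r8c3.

4

Row 8 already contains {1, 2, 3, 5, 6, 7, 8, 9}.
Column 3 already contains {1, 2, 3, 5, 6, 7, 8}.
Its 3×3 block (box 7) already contains {1, 2, 3, 5, 7, 9}.
The only value from 1–9 not eliminated is 4, so r8c3 = 4.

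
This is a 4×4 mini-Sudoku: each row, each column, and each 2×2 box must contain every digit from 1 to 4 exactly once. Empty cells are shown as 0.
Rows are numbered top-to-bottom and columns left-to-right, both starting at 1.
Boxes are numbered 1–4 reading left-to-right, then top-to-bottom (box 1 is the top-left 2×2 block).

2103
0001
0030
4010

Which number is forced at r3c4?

4

Cell r3c4 itself could take any of {2, 4} by direct elimination.
Consider where 4 can go in column 4.
r4c4 is out (row 4 already has a 4).
So the only cell in column 4 that can hold 4 is r3c4.
Therefore r3c4 = 4.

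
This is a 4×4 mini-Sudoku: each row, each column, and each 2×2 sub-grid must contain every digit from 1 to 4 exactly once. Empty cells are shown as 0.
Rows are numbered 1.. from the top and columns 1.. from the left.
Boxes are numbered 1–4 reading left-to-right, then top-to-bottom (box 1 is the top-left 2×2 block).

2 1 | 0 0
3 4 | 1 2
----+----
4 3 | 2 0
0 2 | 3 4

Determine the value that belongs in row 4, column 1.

Row 4 already contains {2, 3, 4}.
Column 1 already contains {2, 3, 4}.
Its 2×2 block (box 3) already contains {2, 3, 4}.
The only value from 1–4 not eliminated is 1, so row 4, column 1 = 1.

1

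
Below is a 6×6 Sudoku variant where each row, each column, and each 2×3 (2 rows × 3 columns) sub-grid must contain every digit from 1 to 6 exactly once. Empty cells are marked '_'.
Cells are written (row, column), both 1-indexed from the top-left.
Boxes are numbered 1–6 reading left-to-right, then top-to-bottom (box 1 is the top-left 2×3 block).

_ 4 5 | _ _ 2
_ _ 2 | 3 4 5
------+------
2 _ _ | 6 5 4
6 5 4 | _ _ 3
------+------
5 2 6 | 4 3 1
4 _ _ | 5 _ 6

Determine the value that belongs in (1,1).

Cell (1,1) itself could take any of {1, 3} by direct elimination.
Consider where 3 can go in row 1.
(1,4) is out (column 4 already has a 3).
(1,5) is out (column 5 already has a 3).
So the only cell in row 1 that can hold 3 is (1,1).
Therefore (1,1) = 3.

3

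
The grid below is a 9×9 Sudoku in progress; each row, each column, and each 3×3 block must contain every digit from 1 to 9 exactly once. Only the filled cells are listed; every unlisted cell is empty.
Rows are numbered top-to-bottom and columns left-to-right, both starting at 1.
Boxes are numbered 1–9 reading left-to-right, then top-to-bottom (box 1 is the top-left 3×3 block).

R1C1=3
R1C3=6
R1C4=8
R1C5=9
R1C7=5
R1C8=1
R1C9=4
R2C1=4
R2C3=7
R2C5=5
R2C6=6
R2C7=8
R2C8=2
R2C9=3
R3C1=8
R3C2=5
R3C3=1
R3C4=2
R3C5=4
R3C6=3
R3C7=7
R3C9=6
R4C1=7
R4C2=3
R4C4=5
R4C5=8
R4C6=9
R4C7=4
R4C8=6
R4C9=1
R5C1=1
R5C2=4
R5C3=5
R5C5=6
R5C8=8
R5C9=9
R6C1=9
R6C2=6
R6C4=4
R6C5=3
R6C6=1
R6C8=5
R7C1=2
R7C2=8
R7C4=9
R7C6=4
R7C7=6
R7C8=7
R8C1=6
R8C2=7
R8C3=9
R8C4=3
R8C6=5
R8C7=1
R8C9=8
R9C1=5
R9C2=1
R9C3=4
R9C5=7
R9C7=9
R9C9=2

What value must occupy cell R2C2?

9

Row 2 already contains {2, 3, 4, 5, 6, 7, 8}.
Column 2 already contains {1, 3, 4, 5, 6, 7, 8}.
Its 3×3 block (box 1) already contains {1, 3, 4, 5, 6, 7, 8}.
The only value from 1–9 not eliminated is 9, so R2C2 = 9.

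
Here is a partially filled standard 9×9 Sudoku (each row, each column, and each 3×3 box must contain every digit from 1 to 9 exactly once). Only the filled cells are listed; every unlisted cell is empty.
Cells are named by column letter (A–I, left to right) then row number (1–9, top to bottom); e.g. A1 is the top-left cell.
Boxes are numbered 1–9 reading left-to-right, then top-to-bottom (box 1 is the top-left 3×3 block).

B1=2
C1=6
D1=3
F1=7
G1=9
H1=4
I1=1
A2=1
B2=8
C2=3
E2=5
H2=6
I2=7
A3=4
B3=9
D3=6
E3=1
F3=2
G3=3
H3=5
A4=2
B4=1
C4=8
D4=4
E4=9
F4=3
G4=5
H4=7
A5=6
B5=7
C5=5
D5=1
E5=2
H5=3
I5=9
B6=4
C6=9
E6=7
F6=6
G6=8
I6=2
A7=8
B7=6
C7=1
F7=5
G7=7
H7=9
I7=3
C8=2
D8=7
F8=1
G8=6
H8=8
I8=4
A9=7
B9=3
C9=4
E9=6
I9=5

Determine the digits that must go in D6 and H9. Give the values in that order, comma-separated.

5,2

For D6:
  Row 6 already contains {2, 4, 6, 7, 8, 9}.
  Column D already contains {1, 3, 4, 6, 7}.
  Its 3×3 block (box 5) already contains {1, 2, 3, 4, 6, 7, 9}.
  The only value from 1–9 not eliminated is 5, so D6 = 5.
For H9:
  Consider where 2 can go in column H.
  H6 is out (row 6 already has a 2).
  So the only cell in column H that can hold 2 is H9.
  So H9 = 2.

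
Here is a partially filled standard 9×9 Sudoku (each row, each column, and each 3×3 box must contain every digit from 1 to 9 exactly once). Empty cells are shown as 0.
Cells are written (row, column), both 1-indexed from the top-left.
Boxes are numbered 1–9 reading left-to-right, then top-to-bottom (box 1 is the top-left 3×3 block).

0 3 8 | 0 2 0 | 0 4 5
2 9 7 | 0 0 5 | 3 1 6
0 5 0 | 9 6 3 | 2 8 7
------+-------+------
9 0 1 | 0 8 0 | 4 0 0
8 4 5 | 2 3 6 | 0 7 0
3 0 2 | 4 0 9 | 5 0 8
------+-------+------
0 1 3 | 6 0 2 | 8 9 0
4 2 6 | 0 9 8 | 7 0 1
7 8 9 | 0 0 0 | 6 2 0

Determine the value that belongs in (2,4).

Row 2 already contains {1, 2, 3, 5, 6, 7, 9}.
Column 4 already contains {2, 4, 6, 9}.
Its 3×3 block (box 2) already contains {2, 3, 5, 6, 9}.
The only value from 1–9 not eliminated is 8, so (2,4) = 8.

8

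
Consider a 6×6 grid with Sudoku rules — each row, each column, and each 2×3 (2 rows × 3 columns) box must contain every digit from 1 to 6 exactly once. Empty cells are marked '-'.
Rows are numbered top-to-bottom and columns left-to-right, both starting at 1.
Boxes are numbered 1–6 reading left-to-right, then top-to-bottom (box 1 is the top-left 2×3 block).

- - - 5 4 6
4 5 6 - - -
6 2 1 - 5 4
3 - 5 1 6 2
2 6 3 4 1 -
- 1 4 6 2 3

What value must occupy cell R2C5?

3

Row 2 already contains {4, 5, 6}.
Column 5 already contains {1, 2, 4, 5, 6}.
Its 2×3 block (box 2) already contains {4, 5, 6}.
The only value from 1–6 not eliminated is 3, so R2C5 = 3.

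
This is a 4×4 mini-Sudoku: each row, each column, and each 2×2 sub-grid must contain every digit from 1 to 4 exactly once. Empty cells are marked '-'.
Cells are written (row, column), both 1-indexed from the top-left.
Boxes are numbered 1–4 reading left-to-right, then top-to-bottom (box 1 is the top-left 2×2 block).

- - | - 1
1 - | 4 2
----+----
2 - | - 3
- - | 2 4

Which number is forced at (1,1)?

4

Cell (1,1) itself could take any of {3, 4} by direct elimination.
Consider where 4 can go in column 1.
(4,1) is out (row 4 already has a 4).
So the only cell in column 1 that can hold 4 is (1,1).
Therefore (1,1) = 4.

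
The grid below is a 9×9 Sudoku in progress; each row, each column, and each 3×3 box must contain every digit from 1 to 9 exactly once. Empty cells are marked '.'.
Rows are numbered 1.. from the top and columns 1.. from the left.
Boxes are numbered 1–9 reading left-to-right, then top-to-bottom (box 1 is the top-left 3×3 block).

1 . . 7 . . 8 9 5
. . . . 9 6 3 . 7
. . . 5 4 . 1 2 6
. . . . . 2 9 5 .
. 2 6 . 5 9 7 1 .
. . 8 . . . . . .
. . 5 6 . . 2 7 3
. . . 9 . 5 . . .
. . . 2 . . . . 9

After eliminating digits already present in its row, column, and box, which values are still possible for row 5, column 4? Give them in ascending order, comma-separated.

Row 5 already contains {1, 2, 5, 6, 7, 9}.
Column 4 already contains {2, 5, 6, 7, 9}.
Its 3×3 block (box 5) already contains {2, 5, 9}.
Removing those from 1–9 leaves {3, 4, 8} as the candidates for row 5, column 4.

3,4,8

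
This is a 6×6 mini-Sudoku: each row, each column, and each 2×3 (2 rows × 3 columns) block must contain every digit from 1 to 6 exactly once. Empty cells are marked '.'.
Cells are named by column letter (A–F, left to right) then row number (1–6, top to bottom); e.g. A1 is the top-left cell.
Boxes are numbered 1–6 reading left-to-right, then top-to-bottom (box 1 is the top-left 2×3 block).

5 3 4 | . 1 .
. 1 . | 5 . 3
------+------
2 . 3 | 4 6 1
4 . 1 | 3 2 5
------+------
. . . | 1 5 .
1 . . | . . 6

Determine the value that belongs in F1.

Row 1 already contains {1, 3, 4, 5}.
Column F already contains {1, 3, 5, 6}.
Its 2×3 block (box 2) already contains {1, 3, 5}.
The only value from 1–6 not eliminated is 2, so F1 = 2.

2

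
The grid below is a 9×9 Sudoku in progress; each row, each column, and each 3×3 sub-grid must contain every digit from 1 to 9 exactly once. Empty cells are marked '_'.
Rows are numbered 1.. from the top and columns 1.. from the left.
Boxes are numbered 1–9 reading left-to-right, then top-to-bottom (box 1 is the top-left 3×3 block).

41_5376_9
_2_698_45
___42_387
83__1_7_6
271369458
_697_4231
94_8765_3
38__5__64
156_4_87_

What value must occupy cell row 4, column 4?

2

Row 4 already contains {1, 3, 6, 7, 8}.
Column 4 already contains {3, 4, 5, 6, 7, 8}.
Its 3×3 block (box 5) already contains {1, 3, 4, 6, 7, 9}.
The only value from 1–9 not eliminated is 2, so row 4, column 4 = 2.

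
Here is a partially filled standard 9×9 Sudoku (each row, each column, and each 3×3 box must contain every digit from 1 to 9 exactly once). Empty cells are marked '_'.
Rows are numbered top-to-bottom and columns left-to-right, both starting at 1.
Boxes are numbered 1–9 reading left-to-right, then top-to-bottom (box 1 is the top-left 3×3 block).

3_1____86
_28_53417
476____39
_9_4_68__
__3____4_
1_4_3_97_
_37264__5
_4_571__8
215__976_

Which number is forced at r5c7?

6

Cell r5c7 itself could take any of {1, 2, 5, 6} by direct elimination.
Consider where 6 can go in box 6.
r4c8 is out (row 4 already has a 6).
r4c9 is out (row 4 already has a 6).
r5c9 is out (column 9 already has a 6).
r6c9 is out (column 9 already has a 6).
So the only cell in box 6 that can hold 6 is r5c7.
Therefore r5c7 = 6.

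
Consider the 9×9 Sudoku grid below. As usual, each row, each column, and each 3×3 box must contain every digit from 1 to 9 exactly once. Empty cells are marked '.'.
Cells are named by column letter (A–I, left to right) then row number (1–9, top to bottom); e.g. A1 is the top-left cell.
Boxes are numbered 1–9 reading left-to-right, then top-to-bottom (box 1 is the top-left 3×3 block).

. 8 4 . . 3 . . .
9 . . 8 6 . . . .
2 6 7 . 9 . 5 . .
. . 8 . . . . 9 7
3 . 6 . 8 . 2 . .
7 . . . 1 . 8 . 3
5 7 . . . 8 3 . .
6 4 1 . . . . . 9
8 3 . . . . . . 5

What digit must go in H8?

Cell H8 itself could take any of {2, 7, 8} by direct elimination.
Consider where 8 can go in row 8.
D8 is out (column D already has a 8).
E8 is out (column E already has a 8).
F8 is out (column F already has a 8).
G8 is out (column G already has a 8).
So the only cell in row 8 that can hold 8 is H8.
Therefore H8 = 8.

8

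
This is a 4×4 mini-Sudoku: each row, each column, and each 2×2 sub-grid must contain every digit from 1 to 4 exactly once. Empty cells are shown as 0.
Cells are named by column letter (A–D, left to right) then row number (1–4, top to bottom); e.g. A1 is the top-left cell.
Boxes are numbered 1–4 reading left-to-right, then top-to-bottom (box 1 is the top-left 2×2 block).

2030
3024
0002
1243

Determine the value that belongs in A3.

Row 3 already contains {2}.
Column A already contains {1, 2, 3}.
Its 2×2 block (box 3) already contains {1, 2}.
The only value from 1–4 not eliminated is 4, so A3 = 4.

4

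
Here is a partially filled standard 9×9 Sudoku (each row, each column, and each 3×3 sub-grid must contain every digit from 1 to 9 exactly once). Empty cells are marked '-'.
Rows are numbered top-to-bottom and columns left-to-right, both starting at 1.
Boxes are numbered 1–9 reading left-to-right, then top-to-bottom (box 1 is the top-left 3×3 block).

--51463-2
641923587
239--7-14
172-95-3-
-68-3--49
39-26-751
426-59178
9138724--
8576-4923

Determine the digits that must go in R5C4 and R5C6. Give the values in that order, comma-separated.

For R5C4:
  Row 5 already contains {3, 4, 6, 8, 9}.
  Column 4 already contains {1, 2, 6, 8, 9}.
  Its 3×3 block (box 5) already contains {2, 3, 5, 6, 9}.
  The only value from 1–9 not eliminated is 7, so R5C4 = 7.
For R5C6:
  Row 5 already contains {3, 4, 6, 8, 9}.
  Column 6 already contains {2, 3, 4, 5, 6, 7, 9}.
  Its 3×3 block (box 5) already contains {2, 3, 5, 6, 9}.
  The only value from 1–9 not eliminated is 1, so R5C6 = 1.

7,1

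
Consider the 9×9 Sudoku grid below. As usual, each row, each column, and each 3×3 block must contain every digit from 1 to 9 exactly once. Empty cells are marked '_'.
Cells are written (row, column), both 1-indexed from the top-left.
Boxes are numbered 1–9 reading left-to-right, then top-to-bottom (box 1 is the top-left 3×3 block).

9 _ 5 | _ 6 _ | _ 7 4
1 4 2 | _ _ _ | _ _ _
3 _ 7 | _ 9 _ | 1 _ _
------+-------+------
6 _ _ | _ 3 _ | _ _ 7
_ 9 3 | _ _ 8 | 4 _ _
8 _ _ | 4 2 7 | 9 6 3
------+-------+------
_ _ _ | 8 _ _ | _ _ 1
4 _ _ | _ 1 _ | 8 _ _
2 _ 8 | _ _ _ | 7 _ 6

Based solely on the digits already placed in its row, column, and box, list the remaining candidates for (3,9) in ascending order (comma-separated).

2,5,8

Row 3 already contains {1, 3, 7, 9}.
Column 9 already contains {1, 3, 4, 6, 7}.
Its 3×3 block (box 3) already contains {1, 4, 7}.
Removing those from 1–9 leaves {2, 5, 8} as the candidates for (3,9).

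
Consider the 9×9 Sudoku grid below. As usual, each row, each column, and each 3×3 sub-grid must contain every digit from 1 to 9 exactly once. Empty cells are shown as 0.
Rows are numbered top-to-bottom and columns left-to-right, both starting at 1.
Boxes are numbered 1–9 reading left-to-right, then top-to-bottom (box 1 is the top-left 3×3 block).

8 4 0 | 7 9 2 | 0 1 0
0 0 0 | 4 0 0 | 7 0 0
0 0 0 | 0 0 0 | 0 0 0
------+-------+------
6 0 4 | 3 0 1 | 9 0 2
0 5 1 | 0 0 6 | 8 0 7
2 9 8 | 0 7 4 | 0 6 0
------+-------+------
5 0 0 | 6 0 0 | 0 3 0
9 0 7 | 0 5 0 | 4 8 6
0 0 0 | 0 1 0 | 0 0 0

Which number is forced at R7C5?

Cell R7C5 itself could take any of {2, 4, 8} by direct elimination.
Consider where 4 can go in row 7.
R7C2 is out (column 2 already has a 4).
R7C3 is out (column 3 already has a 4).
R7C6 is out (column 6 already has a 4).
R7C7 is out (column 7 already has a 4).
R7C9 is out (box 9 already has a 4).
So the only cell in row 7 that can hold 4 is R7C5.
Therefore R7C5 = 4.

4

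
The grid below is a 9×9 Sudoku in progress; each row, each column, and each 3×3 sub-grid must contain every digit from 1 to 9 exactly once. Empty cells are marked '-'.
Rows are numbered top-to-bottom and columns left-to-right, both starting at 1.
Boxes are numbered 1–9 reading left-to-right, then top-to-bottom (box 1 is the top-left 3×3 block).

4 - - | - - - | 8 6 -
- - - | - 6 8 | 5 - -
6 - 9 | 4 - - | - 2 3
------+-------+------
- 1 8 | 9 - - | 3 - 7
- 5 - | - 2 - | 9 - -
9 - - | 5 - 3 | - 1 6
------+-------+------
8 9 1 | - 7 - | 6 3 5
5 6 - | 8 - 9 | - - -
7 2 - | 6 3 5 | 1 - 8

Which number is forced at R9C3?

4

Row 9 already contains {1, 2, 3, 5, 6, 7, 8}.
Column 3 already contains {1, 8, 9}.
Its 3×3 block (box 7) already contains {1, 2, 5, 6, 7, 8, 9}.
The only value from 1–9 not eliminated is 4, so R9C3 = 4.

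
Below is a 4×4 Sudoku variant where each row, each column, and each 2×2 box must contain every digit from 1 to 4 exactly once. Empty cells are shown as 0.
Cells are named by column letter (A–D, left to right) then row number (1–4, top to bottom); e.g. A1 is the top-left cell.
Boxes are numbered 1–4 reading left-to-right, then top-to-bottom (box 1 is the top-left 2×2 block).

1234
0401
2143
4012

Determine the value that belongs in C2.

Row 2 already contains {1, 4}.
Column C already contains {1, 3, 4}.
Its 2×2 block (box 2) already contains {1, 3, 4}.
The only value from 1–4 not eliminated is 2, so C2 = 2.

2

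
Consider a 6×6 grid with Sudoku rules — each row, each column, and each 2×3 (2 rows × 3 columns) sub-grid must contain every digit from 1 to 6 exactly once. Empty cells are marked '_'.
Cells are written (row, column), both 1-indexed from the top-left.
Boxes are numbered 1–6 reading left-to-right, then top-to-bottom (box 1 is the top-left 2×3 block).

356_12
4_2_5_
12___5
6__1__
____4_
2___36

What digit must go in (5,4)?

Cell (5,4) itself could take any of {2, 5} by direct elimination.
Consider where 2 can go in box 6.
(5,6) is out (column 6 already has a 2).
(6,4) is out (row 6 already has a 2).
So the only cell in box 6 that can hold 2 is (5,4).
Therefore (5,4) = 2.

2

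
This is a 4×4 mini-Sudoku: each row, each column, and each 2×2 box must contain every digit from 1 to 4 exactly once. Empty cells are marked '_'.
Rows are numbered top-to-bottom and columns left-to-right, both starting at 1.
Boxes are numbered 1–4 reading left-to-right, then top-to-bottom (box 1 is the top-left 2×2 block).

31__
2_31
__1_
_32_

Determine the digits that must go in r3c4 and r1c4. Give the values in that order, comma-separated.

3,2

For r3c4:
  Consider where 3 can go in row 3.
  r3c1 is out (column 1 already has a 3).
  r3c2 is out (column 2 already has a 3).
  So the only cell in row 3 that can hold 3 is r3c4.
  So r3c4 = 3.
For r1c4:
  Consider where 2 can go in column 4.
  r3c4 is out (box 4 already has a 2).
  r4c4 is out (row 4 already has a 2).
  So the only cell in column 4 that can hold 2 is r1c4.
  So r1c4 = 2.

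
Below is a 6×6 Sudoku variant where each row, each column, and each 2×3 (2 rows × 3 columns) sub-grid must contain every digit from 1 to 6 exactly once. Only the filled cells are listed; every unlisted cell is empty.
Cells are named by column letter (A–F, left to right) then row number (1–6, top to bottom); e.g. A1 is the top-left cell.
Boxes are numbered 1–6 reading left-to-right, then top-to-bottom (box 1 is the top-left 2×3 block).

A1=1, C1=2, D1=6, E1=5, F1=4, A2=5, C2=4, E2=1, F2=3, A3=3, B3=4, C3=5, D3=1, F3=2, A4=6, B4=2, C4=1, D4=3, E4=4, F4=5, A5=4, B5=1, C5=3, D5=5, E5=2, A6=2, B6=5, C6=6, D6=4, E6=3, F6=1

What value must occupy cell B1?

Row 1 already contains {1, 2, 4, 5, 6}.
Column B already contains {1, 2, 4, 5}.
Its 2×3 block (box 1) already contains {1, 2, 4, 5}.
The only value from 1–6 not eliminated is 3, so B1 = 3.

3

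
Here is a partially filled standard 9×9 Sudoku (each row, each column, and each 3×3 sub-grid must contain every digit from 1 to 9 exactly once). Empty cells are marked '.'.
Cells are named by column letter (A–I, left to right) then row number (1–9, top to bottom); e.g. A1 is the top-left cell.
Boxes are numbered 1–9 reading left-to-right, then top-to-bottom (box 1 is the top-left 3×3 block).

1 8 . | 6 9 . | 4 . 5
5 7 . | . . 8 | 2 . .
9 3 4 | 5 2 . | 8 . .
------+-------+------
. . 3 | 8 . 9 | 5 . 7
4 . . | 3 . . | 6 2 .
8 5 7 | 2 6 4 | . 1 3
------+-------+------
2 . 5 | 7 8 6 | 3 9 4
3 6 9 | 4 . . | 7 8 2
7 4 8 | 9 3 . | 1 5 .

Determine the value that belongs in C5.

1

Row 5 already contains {2, 3, 4, 6}.
Column C already contains {3, 4, 5, 7, 8, 9}.
Its 3×3 block (box 4) already contains {3, 4, 5, 7, 8}.
The only value from 1–9 not eliminated is 1, so C5 = 1.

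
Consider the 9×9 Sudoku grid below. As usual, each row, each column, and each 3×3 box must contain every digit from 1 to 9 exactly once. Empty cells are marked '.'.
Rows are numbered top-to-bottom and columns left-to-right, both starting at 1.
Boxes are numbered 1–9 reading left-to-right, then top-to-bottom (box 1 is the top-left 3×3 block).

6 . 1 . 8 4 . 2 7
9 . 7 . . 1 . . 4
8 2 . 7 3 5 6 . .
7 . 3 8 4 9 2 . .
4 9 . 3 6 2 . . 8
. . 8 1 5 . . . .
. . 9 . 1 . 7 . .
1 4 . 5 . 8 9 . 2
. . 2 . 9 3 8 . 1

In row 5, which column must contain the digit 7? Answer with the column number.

Consider where 7 can go in row 5.
r5c3 is out (column 3 already has a 7).
r5c7 is out (column 7 already has a 7).
So the only cell in row 5 that can hold 7 is r5c8.
That is column 8.

8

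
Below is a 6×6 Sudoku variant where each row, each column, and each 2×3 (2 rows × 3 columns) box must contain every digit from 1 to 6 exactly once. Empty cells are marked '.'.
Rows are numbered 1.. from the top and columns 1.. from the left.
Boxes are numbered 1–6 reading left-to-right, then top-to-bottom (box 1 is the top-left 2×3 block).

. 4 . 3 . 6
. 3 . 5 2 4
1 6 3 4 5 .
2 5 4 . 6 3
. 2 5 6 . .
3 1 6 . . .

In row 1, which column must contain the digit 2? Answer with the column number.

3

Consider where 2 can go in row 1.
row 1, column 1 is out (column 1 already has a 2).
row 1, column 5 is out (column 5 already has a 2).
So the only cell in row 1 that can hold 2 is row 1, column 3.
That is column 3.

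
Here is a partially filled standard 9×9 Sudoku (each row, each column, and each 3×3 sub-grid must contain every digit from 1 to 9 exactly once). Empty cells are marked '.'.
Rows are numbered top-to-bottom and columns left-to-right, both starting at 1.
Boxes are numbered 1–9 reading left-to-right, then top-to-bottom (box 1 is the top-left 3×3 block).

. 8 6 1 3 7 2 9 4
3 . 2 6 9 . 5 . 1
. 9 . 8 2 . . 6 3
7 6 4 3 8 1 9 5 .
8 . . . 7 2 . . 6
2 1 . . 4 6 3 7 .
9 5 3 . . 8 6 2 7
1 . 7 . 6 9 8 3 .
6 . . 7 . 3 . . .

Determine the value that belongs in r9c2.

Cell r9c2 itself could take any of {2, 4} by direct elimination.
Consider where 2 can go in row 9.
r9c3 is out (column 3 already has a 2).
r9c5 is out (column 5 already has a 2).
r9c7 is out (column 7 already has a 2).
r9c8 is out (column 8 already has a 2).
r9c9 is out (box 9 already has a 2).
So the only cell in row 9 that can hold 2 is r9c2.
Therefore r9c2 = 2.

2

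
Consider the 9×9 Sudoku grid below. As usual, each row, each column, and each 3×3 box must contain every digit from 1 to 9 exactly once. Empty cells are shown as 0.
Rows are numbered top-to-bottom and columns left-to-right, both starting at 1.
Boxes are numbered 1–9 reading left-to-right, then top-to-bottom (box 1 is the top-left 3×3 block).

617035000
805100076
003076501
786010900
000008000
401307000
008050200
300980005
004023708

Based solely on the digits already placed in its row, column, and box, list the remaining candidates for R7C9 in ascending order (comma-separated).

Row 7 already contains {2, 5, 8}.
Column 9 already contains {1, 5, 6, 8}.
Its 3×3 block (box 9) already contains {2, 5, 7, 8}.
Removing those from 1–9 leaves {3, 4, 9} as the candidates for R7C9.

3,4,9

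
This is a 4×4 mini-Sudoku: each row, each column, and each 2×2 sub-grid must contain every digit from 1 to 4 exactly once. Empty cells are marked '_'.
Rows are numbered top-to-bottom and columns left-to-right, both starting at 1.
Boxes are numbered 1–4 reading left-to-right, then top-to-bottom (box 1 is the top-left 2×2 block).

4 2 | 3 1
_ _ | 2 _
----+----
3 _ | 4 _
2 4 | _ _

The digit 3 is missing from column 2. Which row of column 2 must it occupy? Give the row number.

2

Consider where 3 can go in column 2.
R3C2 is out (row 3 already has a 3).
So the only cell in column 2 that can hold 3 is R2C2.
That is row 2.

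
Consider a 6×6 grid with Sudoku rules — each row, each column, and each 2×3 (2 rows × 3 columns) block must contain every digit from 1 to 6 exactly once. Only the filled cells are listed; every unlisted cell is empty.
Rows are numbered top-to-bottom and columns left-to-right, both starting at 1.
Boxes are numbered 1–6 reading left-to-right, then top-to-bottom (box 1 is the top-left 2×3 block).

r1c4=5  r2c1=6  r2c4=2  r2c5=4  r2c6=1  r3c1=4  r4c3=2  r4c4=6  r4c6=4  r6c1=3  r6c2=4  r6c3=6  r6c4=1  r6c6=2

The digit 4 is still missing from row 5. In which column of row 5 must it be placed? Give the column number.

4

Consider where 4 can go in row 5.
r5c1 is out (column 1 already has a 4).
r5c2 is out (column 2 already has a 4).
r5c3 is out (box 5 already has a 4).
r5c5 is out (column 5 already has a 4).
r5c6 is out (column 6 already has a 4).
So the only cell in row 5 that can hold 4 is r5c4.
That is column 4.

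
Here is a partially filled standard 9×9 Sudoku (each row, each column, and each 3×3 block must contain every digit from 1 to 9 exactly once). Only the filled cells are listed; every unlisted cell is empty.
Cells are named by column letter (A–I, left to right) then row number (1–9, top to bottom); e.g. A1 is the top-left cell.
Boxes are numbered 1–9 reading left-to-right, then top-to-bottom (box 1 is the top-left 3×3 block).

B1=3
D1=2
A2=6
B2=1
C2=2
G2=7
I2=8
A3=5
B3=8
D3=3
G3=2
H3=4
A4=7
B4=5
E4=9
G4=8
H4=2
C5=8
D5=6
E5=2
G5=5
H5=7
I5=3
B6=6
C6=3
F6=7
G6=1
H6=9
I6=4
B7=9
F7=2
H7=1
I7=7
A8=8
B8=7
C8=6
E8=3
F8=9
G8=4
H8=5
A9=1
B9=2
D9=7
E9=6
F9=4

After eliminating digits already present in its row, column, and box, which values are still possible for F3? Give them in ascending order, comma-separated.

Row 3 already contains {2, 3, 4, 5, 8}.
Column F already contains {2, 4, 7, 9}.
Its 3×3 block (box 2) already contains {2, 3}.
Removing those from 1–9 leaves {1, 6} as the candidates for F3.

1,6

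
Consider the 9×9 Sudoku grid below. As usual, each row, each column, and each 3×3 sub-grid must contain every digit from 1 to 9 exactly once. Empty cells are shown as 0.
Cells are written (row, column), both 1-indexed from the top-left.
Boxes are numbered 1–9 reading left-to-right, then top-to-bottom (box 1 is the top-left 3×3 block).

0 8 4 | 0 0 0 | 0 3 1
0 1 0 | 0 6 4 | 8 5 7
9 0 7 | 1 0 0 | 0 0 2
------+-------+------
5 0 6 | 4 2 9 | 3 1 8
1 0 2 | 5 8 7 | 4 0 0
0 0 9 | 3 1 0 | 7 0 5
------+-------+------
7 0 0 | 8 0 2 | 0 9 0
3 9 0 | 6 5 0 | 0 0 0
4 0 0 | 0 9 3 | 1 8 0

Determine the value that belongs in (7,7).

Cell (7,7) itself could take any of {5, 6} by direct elimination.
Consider where 5 can go in column 7.
(1,7) is out (box 3 already has a 5).
(3,7) is out (box 3 already has a 5).
(8,7) is out (row 8 already has a 5).
So the only cell in column 7 that can hold 5 is (7,7).
Therefore (7,7) = 5.

5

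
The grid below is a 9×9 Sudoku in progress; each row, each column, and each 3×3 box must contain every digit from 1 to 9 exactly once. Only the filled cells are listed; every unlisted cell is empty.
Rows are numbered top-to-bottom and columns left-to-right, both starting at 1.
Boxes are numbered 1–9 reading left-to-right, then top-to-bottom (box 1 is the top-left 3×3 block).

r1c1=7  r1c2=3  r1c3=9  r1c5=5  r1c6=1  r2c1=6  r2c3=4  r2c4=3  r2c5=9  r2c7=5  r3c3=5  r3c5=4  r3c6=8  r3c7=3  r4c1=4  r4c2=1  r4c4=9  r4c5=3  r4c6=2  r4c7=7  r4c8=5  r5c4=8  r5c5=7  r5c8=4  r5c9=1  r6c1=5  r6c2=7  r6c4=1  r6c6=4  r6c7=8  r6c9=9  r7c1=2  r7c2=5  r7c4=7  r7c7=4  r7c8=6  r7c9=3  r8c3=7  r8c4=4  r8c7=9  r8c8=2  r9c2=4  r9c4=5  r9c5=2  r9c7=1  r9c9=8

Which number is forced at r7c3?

Cell r7c3 itself could take any of {1, 8} by direct elimination.
Consider where 1 can go in column 3.
r4c3 is out (row 4 already has a 1).
r5c3 is out (row 5 already has a 1).
r6c3 is out (row 6 already has a 1).
r9c3 is out (row 9 already has a 1).
So the only cell in column 3 that can hold 1 is r7c3.
Therefore r7c3 = 1.

1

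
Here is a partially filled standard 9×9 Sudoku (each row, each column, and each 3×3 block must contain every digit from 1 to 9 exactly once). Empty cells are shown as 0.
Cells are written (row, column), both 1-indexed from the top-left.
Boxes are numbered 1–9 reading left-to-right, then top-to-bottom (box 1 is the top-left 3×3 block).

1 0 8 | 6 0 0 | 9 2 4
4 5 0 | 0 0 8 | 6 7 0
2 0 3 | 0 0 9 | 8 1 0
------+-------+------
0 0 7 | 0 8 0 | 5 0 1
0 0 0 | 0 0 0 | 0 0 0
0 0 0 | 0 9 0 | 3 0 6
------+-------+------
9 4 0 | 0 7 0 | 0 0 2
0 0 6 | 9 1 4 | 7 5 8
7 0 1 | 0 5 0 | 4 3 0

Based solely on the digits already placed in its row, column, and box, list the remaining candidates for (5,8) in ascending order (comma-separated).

Row 5 already contains {}.
Column 8 already contains {1, 2, 3, 5, 7}.
Its 3×3 block (box 6) already contains {1, 3, 5, 6}.
Removing those from 1–9 leaves {4, 8, 9} as the candidates for (5,8).

4,8,9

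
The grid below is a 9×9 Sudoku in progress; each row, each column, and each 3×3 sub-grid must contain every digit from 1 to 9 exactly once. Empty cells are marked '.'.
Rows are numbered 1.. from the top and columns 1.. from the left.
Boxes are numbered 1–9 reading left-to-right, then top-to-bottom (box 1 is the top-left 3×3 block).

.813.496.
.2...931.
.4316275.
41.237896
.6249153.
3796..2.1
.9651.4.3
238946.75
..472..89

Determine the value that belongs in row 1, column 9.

Row 1 already contains {1, 3, 4, 6, 8, 9}.
Column 9 already contains {1, 3, 5, 6, 9}.
Its 3×3 block (box 3) already contains {1, 3, 5, 6, 7, 9}.
The only value from 1–9 not eliminated is 2, so row 1, column 9 = 2.

2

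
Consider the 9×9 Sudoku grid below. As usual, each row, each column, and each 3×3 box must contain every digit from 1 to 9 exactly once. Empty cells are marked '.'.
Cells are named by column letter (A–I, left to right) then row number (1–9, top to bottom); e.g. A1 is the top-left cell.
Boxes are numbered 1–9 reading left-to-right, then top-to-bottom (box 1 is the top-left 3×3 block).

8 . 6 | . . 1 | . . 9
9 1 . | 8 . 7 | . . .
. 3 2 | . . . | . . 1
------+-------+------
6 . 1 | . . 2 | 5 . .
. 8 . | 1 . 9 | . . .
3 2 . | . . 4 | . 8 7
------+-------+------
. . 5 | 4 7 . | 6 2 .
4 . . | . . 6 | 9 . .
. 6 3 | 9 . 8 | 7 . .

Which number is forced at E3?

9

Cell E3 itself could take any of {4, 5, 6, 9} by direct elimination.
Consider where 9 can go in column E.
E1 is out (row 1 already has a 9). E2 is out (row 2 already has a 9). E4 is out (box 5 already has a 9). E5 is out (row 5 already has a 9). The remaining empty cells in column E are similarly blocked.
So the only cell in column E that can hold 9 is E3.
Therefore E3 = 9.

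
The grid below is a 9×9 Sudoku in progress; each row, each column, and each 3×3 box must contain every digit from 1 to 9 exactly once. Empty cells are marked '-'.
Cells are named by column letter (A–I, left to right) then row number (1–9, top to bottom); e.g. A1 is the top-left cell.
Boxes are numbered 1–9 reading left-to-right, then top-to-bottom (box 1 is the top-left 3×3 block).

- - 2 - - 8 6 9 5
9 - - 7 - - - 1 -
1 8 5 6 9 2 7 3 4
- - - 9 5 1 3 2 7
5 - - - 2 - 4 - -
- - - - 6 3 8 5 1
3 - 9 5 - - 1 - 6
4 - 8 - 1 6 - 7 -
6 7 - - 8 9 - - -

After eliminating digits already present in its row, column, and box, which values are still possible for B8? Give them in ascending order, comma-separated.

Row 8 already contains {1, 4, 6, 7, 8}.
Column B already contains {7, 8}.
Its 3×3 block (box 7) already contains {3, 4, 6, 7, 8, 9}.
Removing those from 1–9 leaves {2, 5} as the candidates for B8.

2,5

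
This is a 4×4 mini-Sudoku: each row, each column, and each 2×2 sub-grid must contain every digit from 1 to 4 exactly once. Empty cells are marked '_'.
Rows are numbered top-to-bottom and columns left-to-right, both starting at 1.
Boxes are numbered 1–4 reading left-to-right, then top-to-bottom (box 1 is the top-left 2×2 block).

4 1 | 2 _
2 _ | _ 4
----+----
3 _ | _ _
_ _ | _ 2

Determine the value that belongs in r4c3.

3

Cell r4c3 itself could take any of {1, 3, 4} by direct elimination.
Consider where 3 can go in row 4.
r4c1 is out (column 1 already has a 3).
r4c2 is out (box 3 already has a 3).
So the only cell in row 4 that can hold 3 is r4c3.
Therefore r4c3 = 3.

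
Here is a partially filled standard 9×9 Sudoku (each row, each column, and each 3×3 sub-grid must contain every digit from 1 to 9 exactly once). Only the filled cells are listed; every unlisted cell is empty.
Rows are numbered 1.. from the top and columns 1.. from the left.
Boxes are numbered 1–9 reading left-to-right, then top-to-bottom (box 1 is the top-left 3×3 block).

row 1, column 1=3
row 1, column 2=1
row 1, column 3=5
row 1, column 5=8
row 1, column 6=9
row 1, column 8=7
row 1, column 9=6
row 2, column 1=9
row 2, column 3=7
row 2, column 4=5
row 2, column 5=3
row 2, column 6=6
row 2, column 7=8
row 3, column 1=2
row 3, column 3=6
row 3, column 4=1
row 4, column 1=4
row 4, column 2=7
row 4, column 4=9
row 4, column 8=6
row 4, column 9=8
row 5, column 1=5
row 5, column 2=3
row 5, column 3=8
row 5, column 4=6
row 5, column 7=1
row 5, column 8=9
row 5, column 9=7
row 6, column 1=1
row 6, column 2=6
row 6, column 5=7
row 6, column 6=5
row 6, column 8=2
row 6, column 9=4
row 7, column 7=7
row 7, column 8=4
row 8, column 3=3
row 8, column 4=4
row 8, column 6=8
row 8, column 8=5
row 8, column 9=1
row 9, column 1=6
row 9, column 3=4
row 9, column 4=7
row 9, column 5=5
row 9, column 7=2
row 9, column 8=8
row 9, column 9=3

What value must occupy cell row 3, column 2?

8

Cell row 3, column 2 itself could take any of {4, 8} by direct elimination.
Consider where 8 can go in box 1.
row 2, column 2 is out (row 2 already has a 8).
So the only cell in box 1 that can hold 8 is row 3, column 2.
Therefore row 3, column 2 = 8.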